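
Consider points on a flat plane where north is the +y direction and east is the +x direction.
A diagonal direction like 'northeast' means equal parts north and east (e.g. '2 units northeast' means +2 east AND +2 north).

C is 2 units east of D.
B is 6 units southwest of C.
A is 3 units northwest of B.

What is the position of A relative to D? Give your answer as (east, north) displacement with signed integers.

Answer: A is at (east=-7, north=-3) relative to D.

Derivation:
Place D at the origin (east=0, north=0).
  C is 2 units east of D: delta (east=+2, north=+0); C at (east=2, north=0).
  B is 6 units southwest of C: delta (east=-6, north=-6); B at (east=-4, north=-6).
  A is 3 units northwest of B: delta (east=-3, north=+3); A at (east=-7, north=-3).
Therefore A relative to D: (east=-7, north=-3).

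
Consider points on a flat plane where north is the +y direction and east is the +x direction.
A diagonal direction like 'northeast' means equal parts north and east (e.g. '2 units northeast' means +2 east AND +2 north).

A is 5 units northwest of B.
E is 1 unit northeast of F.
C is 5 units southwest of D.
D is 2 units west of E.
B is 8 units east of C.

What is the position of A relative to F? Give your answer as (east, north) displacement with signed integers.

Place F at the origin (east=0, north=0).
  E is 1 unit northeast of F: delta (east=+1, north=+1); E at (east=1, north=1).
  D is 2 units west of E: delta (east=-2, north=+0); D at (east=-1, north=1).
  C is 5 units southwest of D: delta (east=-5, north=-5); C at (east=-6, north=-4).
  B is 8 units east of C: delta (east=+8, north=+0); B at (east=2, north=-4).
  A is 5 units northwest of B: delta (east=-5, north=+5); A at (east=-3, north=1).
Therefore A relative to F: (east=-3, north=1).

Answer: A is at (east=-3, north=1) relative to F.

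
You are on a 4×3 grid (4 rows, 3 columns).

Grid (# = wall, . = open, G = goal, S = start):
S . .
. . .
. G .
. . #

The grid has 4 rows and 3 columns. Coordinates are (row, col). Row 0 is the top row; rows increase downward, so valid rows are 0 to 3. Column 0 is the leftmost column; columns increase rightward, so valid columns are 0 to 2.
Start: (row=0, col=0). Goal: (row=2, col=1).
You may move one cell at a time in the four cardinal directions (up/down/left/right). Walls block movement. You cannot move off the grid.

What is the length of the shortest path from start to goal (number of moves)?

BFS from (row=0, col=0) until reaching (row=2, col=1):
  Distance 0: (row=0, col=0)
  Distance 1: (row=0, col=1), (row=1, col=0)
  Distance 2: (row=0, col=2), (row=1, col=1), (row=2, col=0)
  Distance 3: (row=1, col=2), (row=2, col=1), (row=3, col=0)  <- goal reached here
One shortest path (3 moves): (row=0, col=0) -> (row=0, col=1) -> (row=1, col=1) -> (row=2, col=1)

Answer: Shortest path length: 3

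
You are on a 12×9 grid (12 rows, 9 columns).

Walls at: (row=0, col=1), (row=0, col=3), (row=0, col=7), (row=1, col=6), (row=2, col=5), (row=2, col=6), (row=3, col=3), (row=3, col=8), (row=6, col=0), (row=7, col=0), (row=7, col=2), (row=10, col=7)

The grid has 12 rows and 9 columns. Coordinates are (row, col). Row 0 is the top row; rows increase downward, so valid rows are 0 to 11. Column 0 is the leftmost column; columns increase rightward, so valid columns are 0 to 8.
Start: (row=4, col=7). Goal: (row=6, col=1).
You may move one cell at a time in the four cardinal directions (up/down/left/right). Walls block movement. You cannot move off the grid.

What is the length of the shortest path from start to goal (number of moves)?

BFS from (row=4, col=7) until reaching (row=6, col=1):
  Distance 0: (row=4, col=7)
  Distance 1: (row=3, col=7), (row=4, col=6), (row=4, col=8), (row=5, col=7)
  Distance 2: (row=2, col=7), (row=3, col=6), (row=4, col=5), (row=5, col=6), (row=5, col=8), (row=6, col=7)
  Distance 3: (row=1, col=7), (row=2, col=8), (row=3, col=5), (row=4, col=4), (row=5, col=5), (row=6, col=6), (row=6, col=8), (row=7, col=7)
  Distance 4: (row=1, col=8), (row=3, col=4), (row=4, col=3), (row=5, col=4), (row=6, col=5), (row=7, col=6), (row=7, col=8), (row=8, col=7)
  Distance 5: (row=0, col=8), (row=2, col=4), (row=4, col=2), (row=5, col=3), (row=6, col=4), (row=7, col=5), (row=8, col=6), (row=8, col=8), (row=9, col=7)
  Distance 6: (row=1, col=4), (row=2, col=3), (row=3, col=2), (row=4, col=1), (row=5, col=2), (row=6, col=3), (row=7, col=4), (row=8, col=5), (row=9, col=6), (row=9, col=8)
  Distance 7: (row=0, col=4), (row=1, col=3), (row=1, col=5), (row=2, col=2), (row=3, col=1), (row=4, col=0), (row=5, col=1), (row=6, col=2), (row=7, col=3), (row=8, col=4), (row=9, col=5), (row=10, col=6), (row=10, col=8)
  Distance 8: (row=0, col=5), (row=1, col=2), (row=2, col=1), (row=3, col=0), (row=5, col=0), (row=6, col=1), (row=8, col=3), (row=9, col=4), (row=10, col=5), (row=11, col=6), (row=11, col=8)  <- goal reached here
One shortest path (8 moves): (row=4, col=7) -> (row=4, col=6) -> (row=4, col=5) -> (row=4, col=4) -> (row=4, col=3) -> (row=4, col=2) -> (row=4, col=1) -> (row=5, col=1) -> (row=6, col=1)

Answer: Shortest path length: 8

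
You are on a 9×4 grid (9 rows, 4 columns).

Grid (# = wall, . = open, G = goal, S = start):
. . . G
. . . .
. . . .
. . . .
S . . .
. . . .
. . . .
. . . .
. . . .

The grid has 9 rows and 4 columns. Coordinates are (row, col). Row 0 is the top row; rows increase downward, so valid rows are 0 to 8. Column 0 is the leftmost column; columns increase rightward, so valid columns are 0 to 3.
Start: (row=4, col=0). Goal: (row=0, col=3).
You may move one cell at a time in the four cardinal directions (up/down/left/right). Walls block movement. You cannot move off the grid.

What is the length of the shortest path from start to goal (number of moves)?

Answer: Shortest path length: 7

Derivation:
BFS from (row=4, col=0) until reaching (row=0, col=3):
  Distance 0: (row=4, col=0)
  Distance 1: (row=3, col=0), (row=4, col=1), (row=5, col=0)
  Distance 2: (row=2, col=0), (row=3, col=1), (row=4, col=2), (row=5, col=1), (row=6, col=0)
  Distance 3: (row=1, col=0), (row=2, col=1), (row=3, col=2), (row=4, col=3), (row=5, col=2), (row=6, col=1), (row=7, col=0)
  Distance 4: (row=0, col=0), (row=1, col=1), (row=2, col=2), (row=3, col=3), (row=5, col=3), (row=6, col=2), (row=7, col=1), (row=8, col=0)
  Distance 5: (row=0, col=1), (row=1, col=2), (row=2, col=3), (row=6, col=3), (row=7, col=2), (row=8, col=1)
  Distance 6: (row=0, col=2), (row=1, col=3), (row=7, col=3), (row=8, col=2)
  Distance 7: (row=0, col=3), (row=8, col=3)  <- goal reached here
One shortest path (7 moves): (row=4, col=0) -> (row=4, col=1) -> (row=4, col=2) -> (row=4, col=3) -> (row=3, col=3) -> (row=2, col=3) -> (row=1, col=3) -> (row=0, col=3)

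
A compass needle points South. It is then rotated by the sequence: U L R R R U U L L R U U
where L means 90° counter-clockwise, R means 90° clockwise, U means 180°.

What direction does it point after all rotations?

Start: South
  U (U-turn (180°)) -> North
  L (left (90° counter-clockwise)) -> West
  R (right (90° clockwise)) -> North
  R (right (90° clockwise)) -> East
  R (right (90° clockwise)) -> South
  U (U-turn (180°)) -> North
  U (U-turn (180°)) -> South
  L (left (90° counter-clockwise)) -> East
  L (left (90° counter-clockwise)) -> North
  R (right (90° clockwise)) -> East
  U (U-turn (180°)) -> West
  U (U-turn (180°)) -> East
Final: East

Answer: Final heading: East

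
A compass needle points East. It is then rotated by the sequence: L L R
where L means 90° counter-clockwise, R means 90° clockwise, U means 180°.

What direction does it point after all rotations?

Start: East
  L (left (90° counter-clockwise)) -> North
  L (left (90° counter-clockwise)) -> West
  R (right (90° clockwise)) -> North
Final: North

Answer: Final heading: North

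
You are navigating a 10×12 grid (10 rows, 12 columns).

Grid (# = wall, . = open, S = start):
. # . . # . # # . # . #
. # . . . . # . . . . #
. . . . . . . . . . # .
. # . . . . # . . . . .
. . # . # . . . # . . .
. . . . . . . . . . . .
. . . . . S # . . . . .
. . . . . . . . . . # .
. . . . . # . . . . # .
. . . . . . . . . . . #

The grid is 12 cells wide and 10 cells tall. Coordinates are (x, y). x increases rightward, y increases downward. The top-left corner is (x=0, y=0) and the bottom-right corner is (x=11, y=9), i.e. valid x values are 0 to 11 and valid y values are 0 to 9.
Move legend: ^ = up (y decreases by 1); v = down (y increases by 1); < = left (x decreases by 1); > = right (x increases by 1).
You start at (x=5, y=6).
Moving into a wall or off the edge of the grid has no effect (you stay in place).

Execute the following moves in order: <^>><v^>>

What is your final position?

Answer: Final position: (x=7, y=5)

Derivation:
Start: (x=5, y=6)
  < (left): (x=5, y=6) -> (x=4, y=6)
  ^ (up): (x=4, y=6) -> (x=4, y=5)
  > (right): (x=4, y=5) -> (x=5, y=5)
  > (right): (x=5, y=5) -> (x=6, y=5)
  < (left): (x=6, y=5) -> (x=5, y=5)
  v (down): (x=5, y=5) -> (x=5, y=6)
  ^ (up): (x=5, y=6) -> (x=5, y=5)
  > (right): (x=5, y=5) -> (x=6, y=5)
  > (right): (x=6, y=5) -> (x=7, y=5)
Final: (x=7, y=5)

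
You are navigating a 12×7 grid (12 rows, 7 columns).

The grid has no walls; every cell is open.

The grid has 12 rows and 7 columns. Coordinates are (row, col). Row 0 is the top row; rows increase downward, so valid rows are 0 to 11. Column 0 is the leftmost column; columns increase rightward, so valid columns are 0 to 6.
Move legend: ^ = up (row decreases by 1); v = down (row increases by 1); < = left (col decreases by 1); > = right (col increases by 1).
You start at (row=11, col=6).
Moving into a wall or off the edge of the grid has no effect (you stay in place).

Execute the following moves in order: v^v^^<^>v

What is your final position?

Answer: Final position: (row=9, col=6)

Derivation:
Start: (row=11, col=6)
  v (down): blocked, stay at (row=11, col=6)
  ^ (up): (row=11, col=6) -> (row=10, col=6)
  v (down): (row=10, col=6) -> (row=11, col=6)
  ^ (up): (row=11, col=6) -> (row=10, col=6)
  ^ (up): (row=10, col=6) -> (row=9, col=6)
  < (left): (row=9, col=6) -> (row=9, col=5)
  ^ (up): (row=9, col=5) -> (row=8, col=5)
  > (right): (row=8, col=5) -> (row=8, col=6)
  v (down): (row=8, col=6) -> (row=9, col=6)
Final: (row=9, col=6)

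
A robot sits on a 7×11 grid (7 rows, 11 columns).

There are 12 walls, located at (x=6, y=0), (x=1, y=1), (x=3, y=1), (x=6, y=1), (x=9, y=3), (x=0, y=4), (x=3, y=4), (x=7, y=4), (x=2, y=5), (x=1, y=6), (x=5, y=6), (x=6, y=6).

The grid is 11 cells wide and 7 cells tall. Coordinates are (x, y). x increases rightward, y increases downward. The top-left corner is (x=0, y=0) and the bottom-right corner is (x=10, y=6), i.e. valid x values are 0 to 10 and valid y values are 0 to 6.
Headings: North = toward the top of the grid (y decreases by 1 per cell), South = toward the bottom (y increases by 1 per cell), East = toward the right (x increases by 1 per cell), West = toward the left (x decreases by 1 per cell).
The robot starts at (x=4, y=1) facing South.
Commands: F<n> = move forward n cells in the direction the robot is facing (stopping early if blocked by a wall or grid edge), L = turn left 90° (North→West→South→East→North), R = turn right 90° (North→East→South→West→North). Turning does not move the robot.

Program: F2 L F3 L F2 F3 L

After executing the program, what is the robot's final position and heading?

Start: (x=4, y=1), facing South
  F2: move forward 2, now at (x=4, y=3)
  L: turn left, now facing East
  F3: move forward 3, now at (x=7, y=3)
  L: turn left, now facing North
  F2: move forward 2, now at (x=7, y=1)
  F3: move forward 1/3 (blocked), now at (x=7, y=0)
  L: turn left, now facing West
Final: (x=7, y=0), facing West

Answer: Final position: (x=7, y=0), facing West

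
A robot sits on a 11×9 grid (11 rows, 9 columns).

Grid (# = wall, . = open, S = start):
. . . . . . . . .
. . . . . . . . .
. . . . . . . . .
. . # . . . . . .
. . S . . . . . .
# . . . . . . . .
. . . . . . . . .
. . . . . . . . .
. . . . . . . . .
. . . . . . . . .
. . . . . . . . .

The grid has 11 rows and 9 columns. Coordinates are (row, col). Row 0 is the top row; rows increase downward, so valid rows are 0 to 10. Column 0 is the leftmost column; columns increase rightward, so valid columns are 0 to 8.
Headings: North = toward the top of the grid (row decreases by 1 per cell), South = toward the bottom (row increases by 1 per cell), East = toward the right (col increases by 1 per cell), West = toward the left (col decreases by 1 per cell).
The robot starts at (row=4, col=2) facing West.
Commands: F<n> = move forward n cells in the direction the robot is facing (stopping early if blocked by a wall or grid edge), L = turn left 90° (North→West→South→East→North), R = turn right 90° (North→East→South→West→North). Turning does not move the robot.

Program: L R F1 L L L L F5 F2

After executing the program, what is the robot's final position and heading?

Start: (row=4, col=2), facing West
  L: turn left, now facing South
  R: turn right, now facing West
  F1: move forward 1, now at (row=4, col=1)
  L: turn left, now facing South
  L: turn left, now facing East
  L: turn left, now facing North
  L: turn left, now facing West
  F5: move forward 1/5 (blocked), now at (row=4, col=0)
  F2: move forward 0/2 (blocked), now at (row=4, col=0)
Final: (row=4, col=0), facing West

Answer: Final position: (row=4, col=0), facing West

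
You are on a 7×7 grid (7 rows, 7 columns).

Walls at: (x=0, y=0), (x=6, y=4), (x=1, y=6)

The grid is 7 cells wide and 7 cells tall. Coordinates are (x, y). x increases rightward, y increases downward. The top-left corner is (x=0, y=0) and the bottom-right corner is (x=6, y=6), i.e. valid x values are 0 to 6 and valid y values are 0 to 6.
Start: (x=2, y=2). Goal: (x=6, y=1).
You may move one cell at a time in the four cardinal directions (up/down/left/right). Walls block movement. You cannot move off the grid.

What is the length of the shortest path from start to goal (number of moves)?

Answer: Shortest path length: 5

Derivation:
BFS from (x=2, y=2) until reaching (x=6, y=1):
  Distance 0: (x=2, y=2)
  Distance 1: (x=2, y=1), (x=1, y=2), (x=3, y=2), (x=2, y=3)
  Distance 2: (x=2, y=0), (x=1, y=1), (x=3, y=1), (x=0, y=2), (x=4, y=2), (x=1, y=3), (x=3, y=3), (x=2, y=4)
  Distance 3: (x=1, y=0), (x=3, y=0), (x=0, y=1), (x=4, y=1), (x=5, y=2), (x=0, y=3), (x=4, y=3), (x=1, y=4), (x=3, y=4), (x=2, y=5)
  Distance 4: (x=4, y=0), (x=5, y=1), (x=6, y=2), (x=5, y=3), (x=0, y=4), (x=4, y=4), (x=1, y=5), (x=3, y=5), (x=2, y=6)
  Distance 5: (x=5, y=0), (x=6, y=1), (x=6, y=3), (x=5, y=4), (x=0, y=5), (x=4, y=5), (x=3, y=6)  <- goal reached here
One shortest path (5 moves): (x=2, y=2) -> (x=3, y=2) -> (x=4, y=2) -> (x=5, y=2) -> (x=6, y=2) -> (x=6, y=1)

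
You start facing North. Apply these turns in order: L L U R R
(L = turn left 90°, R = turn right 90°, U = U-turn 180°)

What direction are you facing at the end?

Start: North
  L (left (90° counter-clockwise)) -> West
  L (left (90° counter-clockwise)) -> South
  U (U-turn (180°)) -> North
  R (right (90° clockwise)) -> East
  R (right (90° clockwise)) -> South
Final: South

Answer: Final heading: South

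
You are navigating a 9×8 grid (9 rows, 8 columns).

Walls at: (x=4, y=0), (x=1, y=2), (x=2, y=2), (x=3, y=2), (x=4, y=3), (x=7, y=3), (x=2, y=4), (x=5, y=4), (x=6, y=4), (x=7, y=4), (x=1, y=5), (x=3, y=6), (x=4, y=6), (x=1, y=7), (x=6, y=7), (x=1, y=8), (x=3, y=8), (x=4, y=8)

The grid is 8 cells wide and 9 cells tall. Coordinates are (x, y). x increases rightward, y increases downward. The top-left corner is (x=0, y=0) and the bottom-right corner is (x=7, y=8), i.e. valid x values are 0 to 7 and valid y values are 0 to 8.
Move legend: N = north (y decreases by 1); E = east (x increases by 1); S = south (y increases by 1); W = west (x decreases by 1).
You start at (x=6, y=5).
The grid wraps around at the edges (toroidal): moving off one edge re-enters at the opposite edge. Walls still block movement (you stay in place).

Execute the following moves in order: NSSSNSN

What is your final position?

Answer: Final position: (x=6, y=5)

Derivation:
Start: (x=6, y=5)
  N (north): blocked, stay at (x=6, y=5)
  S (south): (x=6, y=5) -> (x=6, y=6)
  S (south): blocked, stay at (x=6, y=6)
  S (south): blocked, stay at (x=6, y=6)
  N (north): (x=6, y=6) -> (x=6, y=5)
  S (south): (x=6, y=5) -> (x=6, y=6)
  N (north): (x=6, y=6) -> (x=6, y=5)
Final: (x=6, y=5)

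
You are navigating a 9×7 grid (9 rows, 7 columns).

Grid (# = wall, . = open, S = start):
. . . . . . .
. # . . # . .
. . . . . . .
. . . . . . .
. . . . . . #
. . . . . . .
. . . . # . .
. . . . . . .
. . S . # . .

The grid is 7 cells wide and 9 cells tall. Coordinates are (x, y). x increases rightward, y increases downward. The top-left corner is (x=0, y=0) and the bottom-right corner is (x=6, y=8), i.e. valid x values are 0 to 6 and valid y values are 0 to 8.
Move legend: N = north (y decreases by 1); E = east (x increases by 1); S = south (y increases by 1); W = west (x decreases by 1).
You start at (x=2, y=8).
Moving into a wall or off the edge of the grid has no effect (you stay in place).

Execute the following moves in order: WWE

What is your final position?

Start: (x=2, y=8)
  W (west): (x=2, y=8) -> (x=1, y=8)
  W (west): (x=1, y=8) -> (x=0, y=8)
  E (east): (x=0, y=8) -> (x=1, y=8)
Final: (x=1, y=8)

Answer: Final position: (x=1, y=8)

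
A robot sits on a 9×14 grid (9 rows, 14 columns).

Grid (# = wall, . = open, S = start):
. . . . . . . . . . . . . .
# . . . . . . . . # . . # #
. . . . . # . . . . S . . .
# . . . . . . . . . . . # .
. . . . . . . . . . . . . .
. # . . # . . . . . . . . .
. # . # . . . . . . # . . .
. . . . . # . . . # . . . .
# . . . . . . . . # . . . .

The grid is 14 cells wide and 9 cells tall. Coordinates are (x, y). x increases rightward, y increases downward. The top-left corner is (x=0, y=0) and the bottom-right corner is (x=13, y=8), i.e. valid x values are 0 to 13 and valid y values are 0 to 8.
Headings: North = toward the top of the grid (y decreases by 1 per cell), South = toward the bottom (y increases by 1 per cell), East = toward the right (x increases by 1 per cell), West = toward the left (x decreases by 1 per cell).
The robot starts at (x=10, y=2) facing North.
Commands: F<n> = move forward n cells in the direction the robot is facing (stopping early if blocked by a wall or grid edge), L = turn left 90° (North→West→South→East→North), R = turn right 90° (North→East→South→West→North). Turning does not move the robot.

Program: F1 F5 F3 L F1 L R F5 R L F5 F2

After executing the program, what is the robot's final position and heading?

Start: (x=10, y=2), facing North
  F1: move forward 1, now at (x=10, y=1)
  F5: move forward 1/5 (blocked), now at (x=10, y=0)
  F3: move forward 0/3 (blocked), now at (x=10, y=0)
  L: turn left, now facing West
  F1: move forward 1, now at (x=9, y=0)
  L: turn left, now facing South
  R: turn right, now facing West
  F5: move forward 5, now at (x=4, y=0)
  R: turn right, now facing North
  L: turn left, now facing West
  F5: move forward 4/5 (blocked), now at (x=0, y=0)
  F2: move forward 0/2 (blocked), now at (x=0, y=0)
Final: (x=0, y=0), facing West

Answer: Final position: (x=0, y=0), facing West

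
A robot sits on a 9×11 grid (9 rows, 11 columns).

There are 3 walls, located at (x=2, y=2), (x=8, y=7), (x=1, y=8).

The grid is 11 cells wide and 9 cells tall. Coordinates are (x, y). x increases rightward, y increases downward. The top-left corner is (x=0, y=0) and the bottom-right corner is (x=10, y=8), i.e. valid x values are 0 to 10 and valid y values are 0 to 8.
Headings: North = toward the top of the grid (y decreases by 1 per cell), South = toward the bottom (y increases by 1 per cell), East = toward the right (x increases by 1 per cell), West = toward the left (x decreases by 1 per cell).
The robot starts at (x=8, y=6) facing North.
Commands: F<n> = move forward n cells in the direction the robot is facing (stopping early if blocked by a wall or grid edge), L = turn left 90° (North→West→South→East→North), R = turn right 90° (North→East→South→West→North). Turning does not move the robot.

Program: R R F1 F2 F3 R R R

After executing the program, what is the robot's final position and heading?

Answer: Final position: (x=8, y=6), facing East

Derivation:
Start: (x=8, y=6), facing North
  R: turn right, now facing East
  R: turn right, now facing South
  F1: move forward 0/1 (blocked), now at (x=8, y=6)
  F2: move forward 0/2 (blocked), now at (x=8, y=6)
  F3: move forward 0/3 (blocked), now at (x=8, y=6)
  R: turn right, now facing West
  R: turn right, now facing North
  R: turn right, now facing East
Final: (x=8, y=6), facing East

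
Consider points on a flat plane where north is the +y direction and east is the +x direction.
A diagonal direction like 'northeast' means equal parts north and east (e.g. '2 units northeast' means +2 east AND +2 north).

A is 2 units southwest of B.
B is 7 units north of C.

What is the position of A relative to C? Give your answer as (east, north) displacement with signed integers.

Place C at the origin (east=0, north=0).
  B is 7 units north of C: delta (east=+0, north=+7); B at (east=0, north=7).
  A is 2 units southwest of B: delta (east=-2, north=-2); A at (east=-2, north=5).
Therefore A relative to C: (east=-2, north=5).

Answer: A is at (east=-2, north=5) relative to C.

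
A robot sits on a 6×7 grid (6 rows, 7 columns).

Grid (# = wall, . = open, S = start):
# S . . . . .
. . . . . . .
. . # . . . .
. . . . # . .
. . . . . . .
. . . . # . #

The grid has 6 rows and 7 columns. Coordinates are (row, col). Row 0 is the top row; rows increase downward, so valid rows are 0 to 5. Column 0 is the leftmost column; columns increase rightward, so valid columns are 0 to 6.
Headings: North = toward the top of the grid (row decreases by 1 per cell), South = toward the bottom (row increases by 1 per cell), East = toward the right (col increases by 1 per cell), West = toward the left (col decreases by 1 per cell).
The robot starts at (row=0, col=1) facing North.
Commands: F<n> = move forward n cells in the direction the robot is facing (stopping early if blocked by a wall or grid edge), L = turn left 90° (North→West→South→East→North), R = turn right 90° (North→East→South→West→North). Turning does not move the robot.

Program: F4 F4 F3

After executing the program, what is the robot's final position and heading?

Answer: Final position: (row=0, col=1), facing North

Derivation:
Start: (row=0, col=1), facing North
  F4: move forward 0/4 (blocked), now at (row=0, col=1)
  F4: move forward 0/4 (blocked), now at (row=0, col=1)
  F3: move forward 0/3 (blocked), now at (row=0, col=1)
Final: (row=0, col=1), facing North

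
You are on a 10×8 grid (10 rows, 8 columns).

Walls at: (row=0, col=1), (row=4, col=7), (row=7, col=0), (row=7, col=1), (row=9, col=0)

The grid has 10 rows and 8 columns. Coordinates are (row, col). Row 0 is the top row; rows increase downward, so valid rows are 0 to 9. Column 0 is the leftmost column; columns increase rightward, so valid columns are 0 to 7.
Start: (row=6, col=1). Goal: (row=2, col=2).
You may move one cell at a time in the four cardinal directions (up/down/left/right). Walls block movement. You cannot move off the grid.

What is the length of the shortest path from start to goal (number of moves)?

Answer: Shortest path length: 5

Derivation:
BFS from (row=6, col=1) until reaching (row=2, col=2):
  Distance 0: (row=6, col=1)
  Distance 1: (row=5, col=1), (row=6, col=0), (row=6, col=2)
  Distance 2: (row=4, col=1), (row=5, col=0), (row=5, col=2), (row=6, col=3), (row=7, col=2)
  Distance 3: (row=3, col=1), (row=4, col=0), (row=4, col=2), (row=5, col=3), (row=6, col=4), (row=7, col=3), (row=8, col=2)
  Distance 4: (row=2, col=1), (row=3, col=0), (row=3, col=2), (row=4, col=3), (row=5, col=4), (row=6, col=5), (row=7, col=4), (row=8, col=1), (row=8, col=3), (row=9, col=2)
  Distance 5: (row=1, col=1), (row=2, col=0), (row=2, col=2), (row=3, col=3), (row=4, col=4), (row=5, col=5), (row=6, col=6), (row=7, col=5), (row=8, col=0), (row=8, col=4), (row=9, col=1), (row=9, col=3)  <- goal reached here
One shortest path (5 moves): (row=6, col=1) -> (row=6, col=2) -> (row=5, col=2) -> (row=4, col=2) -> (row=3, col=2) -> (row=2, col=2)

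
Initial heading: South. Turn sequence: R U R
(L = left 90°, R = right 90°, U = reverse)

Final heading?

Start: South
  R (right (90° clockwise)) -> West
  U (U-turn (180°)) -> East
  R (right (90° clockwise)) -> South
Final: South

Answer: Final heading: South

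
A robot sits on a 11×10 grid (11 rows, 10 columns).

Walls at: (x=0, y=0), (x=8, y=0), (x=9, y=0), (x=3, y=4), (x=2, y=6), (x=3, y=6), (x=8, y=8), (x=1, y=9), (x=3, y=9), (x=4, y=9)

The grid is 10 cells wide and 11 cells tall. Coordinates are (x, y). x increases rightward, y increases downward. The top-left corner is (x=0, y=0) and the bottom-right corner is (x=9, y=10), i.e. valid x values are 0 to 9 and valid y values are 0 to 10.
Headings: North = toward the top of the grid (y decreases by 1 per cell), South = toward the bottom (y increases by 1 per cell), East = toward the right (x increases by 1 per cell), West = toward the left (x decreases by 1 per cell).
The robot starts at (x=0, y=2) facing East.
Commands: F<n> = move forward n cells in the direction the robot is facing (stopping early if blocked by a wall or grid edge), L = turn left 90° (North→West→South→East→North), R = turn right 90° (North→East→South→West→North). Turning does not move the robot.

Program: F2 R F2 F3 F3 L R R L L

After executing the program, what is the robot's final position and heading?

Answer: Final position: (x=2, y=5), facing East

Derivation:
Start: (x=0, y=2), facing East
  F2: move forward 2, now at (x=2, y=2)
  R: turn right, now facing South
  F2: move forward 2, now at (x=2, y=4)
  F3: move forward 1/3 (blocked), now at (x=2, y=5)
  F3: move forward 0/3 (blocked), now at (x=2, y=5)
  L: turn left, now facing East
  R: turn right, now facing South
  R: turn right, now facing West
  L: turn left, now facing South
  L: turn left, now facing East
Final: (x=2, y=5), facing East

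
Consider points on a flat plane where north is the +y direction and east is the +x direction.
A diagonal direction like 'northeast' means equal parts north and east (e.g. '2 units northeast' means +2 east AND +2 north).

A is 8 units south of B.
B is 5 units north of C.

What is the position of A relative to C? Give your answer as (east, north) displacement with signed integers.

Place C at the origin (east=0, north=0).
  B is 5 units north of C: delta (east=+0, north=+5); B at (east=0, north=5).
  A is 8 units south of B: delta (east=+0, north=-8); A at (east=0, north=-3).
Therefore A relative to C: (east=0, north=-3).

Answer: A is at (east=0, north=-3) relative to C.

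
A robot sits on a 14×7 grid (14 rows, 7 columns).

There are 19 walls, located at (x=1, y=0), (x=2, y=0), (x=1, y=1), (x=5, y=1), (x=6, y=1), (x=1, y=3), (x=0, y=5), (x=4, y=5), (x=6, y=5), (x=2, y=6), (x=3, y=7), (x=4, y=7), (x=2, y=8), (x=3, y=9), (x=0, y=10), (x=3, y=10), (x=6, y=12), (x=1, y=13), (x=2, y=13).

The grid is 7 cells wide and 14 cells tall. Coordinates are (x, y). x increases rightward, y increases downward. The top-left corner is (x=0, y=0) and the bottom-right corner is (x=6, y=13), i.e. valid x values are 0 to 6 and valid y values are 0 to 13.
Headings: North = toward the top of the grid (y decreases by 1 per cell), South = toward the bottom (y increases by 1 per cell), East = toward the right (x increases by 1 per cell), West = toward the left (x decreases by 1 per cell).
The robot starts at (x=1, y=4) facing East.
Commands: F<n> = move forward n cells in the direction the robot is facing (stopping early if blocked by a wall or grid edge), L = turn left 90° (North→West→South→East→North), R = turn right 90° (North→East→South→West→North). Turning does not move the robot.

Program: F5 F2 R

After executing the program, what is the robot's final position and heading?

Start: (x=1, y=4), facing East
  F5: move forward 5, now at (x=6, y=4)
  F2: move forward 0/2 (blocked), now at (x=6, y=4)
  R: turn right, now facing South
Final: (x=6, y=4), facing South

Answer: Final position: (x=6, y=4), facing South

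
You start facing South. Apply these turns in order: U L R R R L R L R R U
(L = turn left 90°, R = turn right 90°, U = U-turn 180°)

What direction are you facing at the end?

Start: South
  U (U-turn (180°)) -> North
  L (left (90° counter-clockwise)) -> West
  R (right (90° clockwise)) -> North
  R (right (90° clockwise)) -> East
  R (right (90° clockwise)) -> South
  L (left (90° counter-clockwise)) -> East
  R (right (90° clockwise)) -> South
  L (left (90° counter-clockwise)) -> East
  R (right (90° clockwise)) -> South
  R (right (90° clockwise)) -> West
  U (U-turn (180°)) -> East
Final: East

Answer: Final heading: East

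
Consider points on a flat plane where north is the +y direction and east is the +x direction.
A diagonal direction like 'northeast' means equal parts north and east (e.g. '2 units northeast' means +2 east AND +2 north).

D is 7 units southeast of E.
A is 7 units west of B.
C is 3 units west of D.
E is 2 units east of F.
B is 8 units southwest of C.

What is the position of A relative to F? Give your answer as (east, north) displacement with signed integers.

Place F at the origin (east=0, north=0).
  E is 2 units east of F: delta (east=+2, north=+0); E at (east=2, north=0).
  D is 7 units southeast of E: delta (east=+7, north=-7); D at (east=9, north=-7).
  C is 3 units west of D: delta (east=-3, north=+0); C at (east=6, north=-7).
  B is 8 units southwest of C: delta (east=-8, north=-8); B at (east=-2, north=-15).
  A is 7 units west of B: delta (east=-7, north=+0); A at (east=-9, north=-15).
Therefore A relative to F: (east=-9, north=-15).

Answer: A is at (east=-9, north=-15) relative to F.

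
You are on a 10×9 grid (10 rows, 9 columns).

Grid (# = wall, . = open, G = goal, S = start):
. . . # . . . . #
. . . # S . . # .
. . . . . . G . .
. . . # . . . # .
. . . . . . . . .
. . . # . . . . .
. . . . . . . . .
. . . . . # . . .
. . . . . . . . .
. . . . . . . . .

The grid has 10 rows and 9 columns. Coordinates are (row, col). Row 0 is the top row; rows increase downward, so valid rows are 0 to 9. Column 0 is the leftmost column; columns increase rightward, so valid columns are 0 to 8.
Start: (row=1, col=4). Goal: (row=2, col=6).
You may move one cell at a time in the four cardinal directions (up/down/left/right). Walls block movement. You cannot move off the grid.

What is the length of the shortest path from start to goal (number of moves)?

Answer: Shortest path length: 3

Derivation:
BFS from (row=1, col=4) until reaching (row=2, col=6):
  Distance 0: (row=1, col=4)
  Distance 1: (row=0, col=4), (row=1, col=5), (row=2, col=4)
  Distance 2: (row=0, col=5), (row=1, col=6), (row=2, col=3), (row=2, col=5), (row=3, col=4)
  Distance 3: (row=0, col=6), (row=2, col=2), (row=2, col=6), (row=3, col=5), (row=4, col=4)  <- goal reached here
One shortest path (3 moves): (row=1, col=4) -> (row=1, col=5) -> (row=1, col=6) -> (row=2, col=6)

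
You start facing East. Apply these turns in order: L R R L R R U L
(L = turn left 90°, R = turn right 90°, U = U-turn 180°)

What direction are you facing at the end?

Answer: Final heading: North

Derivation:
Start: East
  L (left (90° counter-clockwise)) -> North
  R (right (90° clockwise)) -> East
  R (right (90° clockwise)) -> South
  L (left (90° counter-clockwise)) -> East
  R (right (90° clockwise)) -> South
  R (right (90° clockwise)) -> West
  U (U-turn (180°)) -> East
  L (left (90° counter-clockwise)) -> North
Final: North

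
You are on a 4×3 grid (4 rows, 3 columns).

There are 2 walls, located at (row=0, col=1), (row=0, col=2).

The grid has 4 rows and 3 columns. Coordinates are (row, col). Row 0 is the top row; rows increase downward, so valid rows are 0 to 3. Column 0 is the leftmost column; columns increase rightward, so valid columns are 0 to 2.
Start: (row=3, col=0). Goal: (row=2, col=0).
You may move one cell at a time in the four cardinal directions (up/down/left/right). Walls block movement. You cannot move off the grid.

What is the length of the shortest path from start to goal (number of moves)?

BFS from (row=3, col=0) until reaching (row=2, col=0):
  Distance 0: (row=3, col=0)
  Distance 1: (row=2, col=0), (row=3, col=1)  <- goal reached here
One shortest path (1 moves): (row=3, col=0) -> (row=2, col=0)

Answer: Shortest path length: 1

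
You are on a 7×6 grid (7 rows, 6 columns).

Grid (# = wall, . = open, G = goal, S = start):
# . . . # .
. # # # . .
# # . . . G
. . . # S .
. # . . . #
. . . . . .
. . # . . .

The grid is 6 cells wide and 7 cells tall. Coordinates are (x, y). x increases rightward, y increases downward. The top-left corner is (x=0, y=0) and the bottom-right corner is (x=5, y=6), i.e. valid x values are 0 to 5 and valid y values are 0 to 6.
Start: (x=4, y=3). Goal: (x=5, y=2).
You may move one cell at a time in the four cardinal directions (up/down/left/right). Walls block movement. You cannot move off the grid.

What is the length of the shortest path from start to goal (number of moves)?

BFS from (x=4, y=3) until reaching (x=5, y=2):
  Distance 0: (x=4, y=3)
  Distance 1: (x=4, y=2), (x=5, y=3), (x=4, y=4)
  Distance 2: (x=4, y=1), (x=3, y=2), (x=5, y=2), (x=3, y=4), (x=4, y=5)  <- goal reached here
One shortest path (2 moves): (x=4, y=3) -> (x=5, y=3) -> (x=5, y=2)

Answer: Shortest path length: 2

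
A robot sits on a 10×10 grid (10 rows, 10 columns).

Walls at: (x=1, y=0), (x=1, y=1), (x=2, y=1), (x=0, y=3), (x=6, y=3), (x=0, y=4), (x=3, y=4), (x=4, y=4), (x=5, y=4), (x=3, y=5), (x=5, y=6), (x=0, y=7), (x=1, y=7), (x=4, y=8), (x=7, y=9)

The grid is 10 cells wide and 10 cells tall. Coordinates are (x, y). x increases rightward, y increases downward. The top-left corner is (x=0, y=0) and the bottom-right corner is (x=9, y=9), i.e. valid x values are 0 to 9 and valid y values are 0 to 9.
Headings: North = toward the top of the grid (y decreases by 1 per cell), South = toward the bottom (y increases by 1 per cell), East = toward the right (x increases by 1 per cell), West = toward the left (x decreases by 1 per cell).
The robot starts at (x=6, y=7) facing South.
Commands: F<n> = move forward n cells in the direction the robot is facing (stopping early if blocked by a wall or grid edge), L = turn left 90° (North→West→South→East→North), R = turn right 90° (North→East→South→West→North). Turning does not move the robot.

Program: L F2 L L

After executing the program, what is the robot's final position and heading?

Answer: Final position: (x=8, y=7), facing West

Derivation:
Start: (x=6, y=7), facing South
  L: turn left, now facing East
  F2: move forward 2, now at (x=8, y=7)
  L: turn left, now facing North
  L: turn left, now facing West
Final: (x=8, y=7), facing West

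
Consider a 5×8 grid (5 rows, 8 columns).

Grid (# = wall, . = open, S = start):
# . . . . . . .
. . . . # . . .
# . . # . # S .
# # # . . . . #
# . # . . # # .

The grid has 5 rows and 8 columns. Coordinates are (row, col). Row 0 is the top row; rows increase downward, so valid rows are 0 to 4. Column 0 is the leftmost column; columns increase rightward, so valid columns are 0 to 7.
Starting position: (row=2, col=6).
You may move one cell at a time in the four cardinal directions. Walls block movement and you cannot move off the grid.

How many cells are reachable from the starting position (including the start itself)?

BFS flood-fill from (row=2, col=6):
  Distance 0: (row=2, col=6)
  Distance 1: (row=1, col=6), (row=2, col=7), (row=3, col=6)
  Distance 2: (row=0, col=6), (row=1, col=5), (row=1, col=7), (row=3, col=5)
  Distance 3: (row=0, col=5), (row=0, col=7), (row=3, col=4)
  Distance 4: (row=0, col=4), (row=2, col=4), (row=3, col=3), (row=4, col=4)
  Distance 5: (row=0, col=3), (row=4, col=3)
  Distance 6: (row=0, col=2), (row=1, col=3)
  Distance 7: (row=0, col=1), (row=1, col=2)
  Distance 8: (row=1, col=1), (row=2, col=2)
  Distance 9: (row=1, col=0), (row=2, col=1)
Total reachable: 25 (grid has 27 open cells total)

Answer: Reachable cells: 25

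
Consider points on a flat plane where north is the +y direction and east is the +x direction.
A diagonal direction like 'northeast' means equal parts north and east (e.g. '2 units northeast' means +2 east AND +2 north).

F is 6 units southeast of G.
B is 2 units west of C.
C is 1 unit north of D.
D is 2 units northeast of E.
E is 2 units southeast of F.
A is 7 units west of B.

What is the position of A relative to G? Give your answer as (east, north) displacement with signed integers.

Place G at the origin (east=0, north=0).
  F is 6 units southeast of G: delta (east=+6, north=-6); F at (east=6, north=-6).
  E is 2 units southeast of F: delta (east=+2, north=-2); E at (east=8, north=-8).
  D is 2 units northeast of E: delta (east=+2, north=+2); D at (east=10, north=-6).
  C is 1 unit north of D: delta (east=+0, north=+1); C at (east=10, north=-5).
  B is 2 units west of C: delta (east=-2, north=+0); B at (east=8, north=-5).
  A is 7 units west of B: delta (east=-7, north=+0); A at (east=1, north=-5).
Therefore A relative to G: (east=1, north=-5).

Answer: A is at (east=1, north=-5) relative to G.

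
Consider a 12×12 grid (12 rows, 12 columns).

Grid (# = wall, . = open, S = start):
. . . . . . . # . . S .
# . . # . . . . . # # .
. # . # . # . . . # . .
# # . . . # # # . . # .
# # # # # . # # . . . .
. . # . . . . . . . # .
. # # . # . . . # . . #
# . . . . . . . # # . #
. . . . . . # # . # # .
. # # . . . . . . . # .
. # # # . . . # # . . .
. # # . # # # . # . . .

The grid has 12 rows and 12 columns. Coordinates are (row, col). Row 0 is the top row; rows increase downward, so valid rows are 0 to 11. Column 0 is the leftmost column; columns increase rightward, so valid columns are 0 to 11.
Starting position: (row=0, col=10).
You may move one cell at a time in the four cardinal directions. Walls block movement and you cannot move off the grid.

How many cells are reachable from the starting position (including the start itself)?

BFS flood-fill from (row=0, col=10):
  Distance 0: (row=0, col=10)
  Distance 1: (row=0, col=9), (row=0, col=11)
  Distance 2: (row=0, col=8), (row=1, col=11)
  Distance 3: (row=1, col=8), (row=2, col=11)
  Distance 4: (row=1, col=7), (row=2, col=8), (row=2, col=10), (row=3, col=11)
  Distance 5: (row=1, col=6), (row=2, col=7), (row=3, col=8), (row=4, col=11)
  Distance 6: (row=0, col=6), (row=1, col=5), (row=2, col=6), (row=3, col=9), (row=4, col=8), (row=4, col=10), (row=5, col=11)
  Distance 7: (row=0, col=5), (row=1, col=4), (row=4, col=9), (row=5, col=8)
  Distance 8: (row=0, col=4), (row=2, col=4), (row=5, col=7), (row=5, col=9)
  Distance 9: (row=0, col=3), (row=3, col=4), (row=5, col=6), (row=6, col=7), (row=6, col=9)
  Distance 10: (row=0, col=2), (row=3, col=3), (row=5, col=5), (row=6, col=6), (row=6, col=10), (row=7, col=7)
  Distance 11: (row=0, col=1), (row=1, col=2), (row=3, col=2), (row=4, col=5), (row=5, col=4), (row=6, col=5), (row=7, col=6), (row=7, col=10)
  Distance 12: (row=0, col=0), (row=1, col=1), (row=2, col=2), (row=5, col=3), (row=7, col=5)
  Distance 13: (row=6, col=3), (row=7, col=4), (row=8, col=5)
  Distance 14: (row=7, col=3), (row=8, col=4), (row=9, col=5)
  Distance 15: (row=7, col=2), (row=8, col=3), (row=9, col=4), (row=9, col=6), (row=10, col=5)
  Distance 16: (row=7, col=1), (row=8, col=2), (row=9, col=3), (row=9, col=7), (row=10, col=4), (row=10, col=6)
  Distance 17: (row=8, col=1), (row=9, col=8)
  Distance 18: (row=8, col=0), (row=8, col=8), (row=9, col=9)
  Distance 19: (row=9, col=0), (row=10, col=9)
  Distance 20: (row=10, col=0), (row=10, col=10), (row=11, col=9)
  Distance 21: (row=10, col=11), (row=11, col=0), (row=11, col=10)
  Distance 22: (row=9, col=11), (row=11, col=11)
  Distance 23: (row=8, col=11)
Total reachable: 87 (grid has 93 open cells total)

Answer: Reachable cells: 87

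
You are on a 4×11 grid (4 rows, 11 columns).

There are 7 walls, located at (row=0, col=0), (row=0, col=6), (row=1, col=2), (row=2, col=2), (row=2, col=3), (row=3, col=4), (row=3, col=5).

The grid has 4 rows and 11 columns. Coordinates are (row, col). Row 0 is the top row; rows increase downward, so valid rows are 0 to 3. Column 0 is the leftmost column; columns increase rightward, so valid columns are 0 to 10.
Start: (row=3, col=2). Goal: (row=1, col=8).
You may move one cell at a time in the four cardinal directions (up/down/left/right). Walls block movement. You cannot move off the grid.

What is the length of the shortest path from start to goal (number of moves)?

BFS from (row=3, col=2) until reaching (row=1, col=8):
  Distance 0: (row=3, col=2)
  Distance 1: (row=3, col=1), (row=3, col=3)
  Distance 2: (row=2, col=1), (row=3, col=0)
  Distance 3: (row=1, col=1), (row=2, col=0)
  Distance 4: (row=0, col=1), (row=1, col=0)
  Distance 5: (row=0, col=2)
  Distance 6: (row=0, col=3)
  Distance 7: (row=0, col=4), (row=1, col=3)
  Distance 8: (row=0, col=5), (row=1, col=4)
  Distance 9: (row=1, col=5), (row=2, col=4)
  Distance 10: (row=1, col=6), (row=2, col=5)
  Distance 11: (row=1, col=7), (row=2, col=6)
  Distance 12: (row=0, col=7), (row=1, col=8), (row=2, col=7), (row=3, col=6)  <- goal reached here
One shortest path (12 moves): (row=3, col=2) -> (row=3, col=1) -> (row=2, col=1) -> (row=1, col=1) -> (row=0, col=1) -> (row=0, col=2) -> (row=0, col=3) -> (row=0, col=4) -> (row=0, col=5) -> (row=1, col=5) -> (row=1, col=6) -> (row=1, col=7) -> (row=1, col=8)

Answer: Shortest path length: 12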